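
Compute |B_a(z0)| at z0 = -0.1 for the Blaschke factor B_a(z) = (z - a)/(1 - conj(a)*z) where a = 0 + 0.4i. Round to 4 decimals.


Step 1: Numerator z0 - a = -0.1 - (0 + 0.4i) = -0.1 - 0.4i
Step 2: Denominator 1 - conj(a)*z0 = 1 - (0 - 0.4i)*(-0.1) = 1 - 0.04i
Step 3: |z0 - a|^2 = (-0.1)^2 + (-0.4)^2 = 0.17; |1 - conj(a)*z0|^2 = 1^2 + (-0.04)^2 = 1.0016
Step 4: |B_a(-0.1)| = sqrt(0.17 / 1.0016) = sqrt(0.169728)
Step 5: = 0.412

0.412


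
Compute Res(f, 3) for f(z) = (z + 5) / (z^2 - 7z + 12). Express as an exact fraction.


Step 1: Q(z) = z^2 - 7z + 12 = (z - 3)(z - 4)
Step 2: Q'(z) = 2z - 7
Step 3: Q'(3) = -1, P(3) = 8
Step 4: Res = P(3)/Q'(3) = 8/(-1) = -8

-8


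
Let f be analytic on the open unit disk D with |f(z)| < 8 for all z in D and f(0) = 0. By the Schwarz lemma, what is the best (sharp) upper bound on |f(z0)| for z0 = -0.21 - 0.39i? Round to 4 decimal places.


Step 1: g = f/8 maps D -> D with g(0) = 0, so by the Schwarz lemma |g(z)| <= |z|, i.e. |f(z)| <= 8|z|; this is sharp (f(z) = 8z).
Step 2: |z0|^2 = (-0.21)^2 + (-0.39)^2 = 0.1962
Step 3: |z0| = sqrt(0.1962) = 0.442945
Step 4: Best bound = 8 * |z0| = 8 * 0.442945 = 3.5436

3.5436


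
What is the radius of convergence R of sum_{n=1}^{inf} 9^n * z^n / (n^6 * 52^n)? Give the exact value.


Step 1: General term a_n = 9^n / (n^6 * 52^n)
Step 2: By the root test, |a_n|^(1/n) = 9 / (n^(6/n) * 52) -> 9/52 as n -> infinity (since n^(6/n) -> 1)
Step 3: R = 1/lim|a_n|^(1/n) = 52/9

52/9


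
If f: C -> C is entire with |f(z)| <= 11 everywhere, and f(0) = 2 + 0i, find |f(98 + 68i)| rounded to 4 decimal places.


Step 1: By Liouville's theorem, a bounded entire function is constant.
Step 2: f(z) = f(0) = 2 + 0i for all z.
Step 3: |f(w)| = |2 + 0i| = sqrt(4 + 0)
Step 4: = 2.0

2.0


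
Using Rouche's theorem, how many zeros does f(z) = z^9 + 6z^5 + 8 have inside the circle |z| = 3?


Step 1: On |z| = 3 the three terms have sizes |z^9| = 3^9 = 19683, |6z^5| = 6*3^5 = 1458, |8| = 8
Step 2: The dominant term is g(z) = z^9; let h(z) = 6z^5 + 8 so f = g + h
Step 3: On |z| = 3: |g| = 19683 and |h| <= 1458 + 8 = 1466
Step 4: Since 19683 > 1466, |h| < |g| on |z| = 3, so by Rouche f has the same number of zeros as g inside |z| < 3
Step 5: g(z) = z^9 has 9 zeros (all at the origin) inside |z| < 3. Answer = 9

9


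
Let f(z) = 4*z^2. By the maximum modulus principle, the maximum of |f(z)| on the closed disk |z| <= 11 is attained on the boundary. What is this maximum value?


Step 1: On |z| = 11, |f(z)| = 4 * |z|^2 = 4 * 11^2
Step 2: By maximum modulus principle, maximum is on boundary.
Step 3: Maximum = 4 * 121 = 484

484


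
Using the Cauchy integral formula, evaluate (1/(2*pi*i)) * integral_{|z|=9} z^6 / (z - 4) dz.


Step 1: f(z) = z^6, a = 4 is inside |z| = 9
Step 2: By Cauchy integral formula: (1/(2pi*i)) * integral = f(a)
Step 3: f(4) = 4^6 = 4096

4096


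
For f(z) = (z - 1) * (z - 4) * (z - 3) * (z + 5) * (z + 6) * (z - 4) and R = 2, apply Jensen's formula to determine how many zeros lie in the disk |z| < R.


Jensen's formula: (1/2pi)*integral log|f(Re^it)|dt = log|f(0)| + sum_{|a_k|<R} log(R/|a_k|)
Step 1: f(0) = (-1) * (-4) * (-3) * 5 * 6 * (-4) = 1440
Step 2: log|f(0)| = log|1| + log|4| + log|3| + log|-5| + log|-6| + log|4| = 7.2724
Step 3: Zeros inside |z| < 2: 1
Step 4: Jensen sum = log(2/1) = 0.6931
Step 5: n(R) = number of terms in the Jensen sum = count of zeros inside |z| < 2 = 1

1


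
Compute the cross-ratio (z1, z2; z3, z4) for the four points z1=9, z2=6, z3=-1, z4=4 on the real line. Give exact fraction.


Step 1: (z1-z3)(z2-z4) = 10 * 2 = 20
Step 2: (z1-z4)(z2-z3) = 5 * 7 = 35
Step 3: Cross-ratio = 20/35 = 4/7

4/7


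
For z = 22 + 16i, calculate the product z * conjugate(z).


Step 1: conj(z) = 22 - 16i
Step 2: z * conj(z) = 22^2 + 16^2
Step 3: = 484 + 256 = 740

740


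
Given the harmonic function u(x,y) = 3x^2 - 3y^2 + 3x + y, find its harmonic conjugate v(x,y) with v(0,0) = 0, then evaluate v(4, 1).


Step 1: v_x = -u_y = 6y - 1
Step 2: v_y = u_x = 6x + 3
Step 3: v = 6xy - x + 3y + C
Step 4: v(0,0) = 0 => C = 0
Step 5: v(4, 1) = 23

23


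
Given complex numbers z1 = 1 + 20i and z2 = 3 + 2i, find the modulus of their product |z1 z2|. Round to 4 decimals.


Step 1: |z1| = sqrt(1^2 + 20^2) = sqrt(401)
Step 2: |z2| = sqrt(3^2 + 2^2) = sqrt(13)
Step 3: |z1*z2| = |z1|*|z2| = sqrt(401) * sqrt(13) = sqrt(401 * 13) = sqrt(5213)
Step 4: = 72.2011

72.2011


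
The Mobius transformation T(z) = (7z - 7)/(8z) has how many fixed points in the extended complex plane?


Step 1: Fixed points satisfy T(z) = z
Step 2: 8z^2 - 7z + 7 = 0
Step 3: Discriminant = (-7)^2 - 4*8*7 = -175
Step 4: Number of fixed points = 2

2


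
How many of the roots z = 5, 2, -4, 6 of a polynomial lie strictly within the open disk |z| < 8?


Step 1: Check each root:
  z = 5: |5| = 5 < 8
  z = 2: |2| = 2 < 8
  z = -4: |-4| = 4 < 8
  z = 6: |6| = 6 < 8
Step 2: Count = 4

4


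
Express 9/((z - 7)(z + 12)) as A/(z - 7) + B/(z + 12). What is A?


Step 1: Multiply both sides by (z - 7) and set z = 7
Step 2: A = 9 / (7 + 12)
Step 3: A = 9 / 19
Step 4: A = 9/19

9/19


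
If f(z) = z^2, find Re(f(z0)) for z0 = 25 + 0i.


Step 1: z0 = 25 + 0i
Step 2: z0^2 = 25^2 - 0^2 + 0i
Step 3: real part = 625 - 0 = 625

625


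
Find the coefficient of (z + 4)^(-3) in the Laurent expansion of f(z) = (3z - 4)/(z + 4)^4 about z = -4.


Step 1: Write the numerator in powers of (z + 4): 3z - 4 = 3(z + 4) + (3*(-4) - 4) = 3(z + 4) - 16
Step 2: Divide by (z + 4)^4: f(z) = -16(z + 4)^(-4) + 3(z + 4)^(-3)
Step 3: This finite sum is the Laurent series of f about z = -4.
Step 4: Coefficient of (z + 4)^(-3) = coefficient of (z + 4) in the re-centred numerator = 3

3


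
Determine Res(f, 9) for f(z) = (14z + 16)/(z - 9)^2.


Step 1: Pole of order 2 at z = 9
Step 2: Res = lim d/dz [(z - 9)^2 * f(z)] as z -> 9
Step 3: (z - 9)^2 * f(z) = 14z + 16
Step 4: d/dz[14z + 16] = 14

14


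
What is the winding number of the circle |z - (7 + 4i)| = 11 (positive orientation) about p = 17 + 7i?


Step 1: Center c = (7, 4), radius = 11
Step 2: |p - c|^2 = 10^2 + 3^2 = 109
Step 3: r^2 = 121
Step 4: |p-c| < r so winding number = 1

1


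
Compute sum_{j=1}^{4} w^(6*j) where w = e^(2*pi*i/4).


Step 1: The sum sum_{j=1}^{n} w^(k*j) equals n if n | k, else 0.
Step 2: Here n = 4, k = 6
Step 3: Does n divide k? 4 | 6 -> False
Step 4: Sum = 0

0


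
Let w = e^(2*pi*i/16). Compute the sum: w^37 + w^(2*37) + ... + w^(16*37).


Step 1: The sum sum_{j=1}^{n} w^(k*j) equals n if n | k, else 0.
Step 2: Here n = 16, k = 37
Step 3: Does n divide k? 16 | 37 -> False
Step 4: Sum = 0

0


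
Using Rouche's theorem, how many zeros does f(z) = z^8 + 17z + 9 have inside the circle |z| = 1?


Step 1: On |z| = 1 the three terms have sizes |z^8| = 1^8 = 1, |17z| = 17*1 = 17, |9| = 9
Step 2: The dominant term is g(z) = 17z; let h(z) = z^8 + 9 so f = g + h
Step 3: On |z| = 1: |g| = 17 and |h| <= 1 + 9 = 10
Step 4: Since 17 > 10, |h| < |g| on |z| = 1, so by Rouche f has the same number of zeros as g inside |z| < 1
Step 5: g(z) = 17z has 1 zero (at the origin, multiplicity 1) inside |z| < 1. Answer = 1

1


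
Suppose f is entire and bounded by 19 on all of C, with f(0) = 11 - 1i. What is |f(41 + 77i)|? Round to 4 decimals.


Step 1: By Liouville's theorem, a bounded entire function is constant.
Step 2: f(z) = f(0) = 11 - 1i for all z.
Step 3: |f(w)| = |11 - 1i| = sqrt(121 + 1)
Step 4: = 11.0454

11.0454


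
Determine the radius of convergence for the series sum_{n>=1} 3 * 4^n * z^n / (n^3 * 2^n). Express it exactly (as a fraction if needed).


Step 1: General term a_n = 3 * 4^n / (n^3 * 2^n)
Step 2: By the root test, |a_n|^(1/n) = 3^(1/n) * 4 / (n^(3/n) * 2) -> 4/2 as n -> infinity (since 3^(1/n) -> 1 and n^(3/n) -> 1)
Step 3: R = 1/lim|a_n|^(1/n) = 2/4 = 1/2

1/2


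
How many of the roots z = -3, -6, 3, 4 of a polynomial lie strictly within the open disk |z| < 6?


Step 1: Check each root:
  z = -3: |-3| = 3 < 6
  z = -6: |-6| = 6 >= 6
  z = 3: |3| = 3 < 6
  z = 4: |4| = 4 < 6
Step 2: Count = 3

3


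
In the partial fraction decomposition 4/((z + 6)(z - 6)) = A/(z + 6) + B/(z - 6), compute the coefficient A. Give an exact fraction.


Step 1: Multiply both sides by (z + 6) and set z = -6
Step 2: A = 4 / (-6 - 6)
Step 3: A = 4 / (-12)
Step 4: A = -1/3

-1/3


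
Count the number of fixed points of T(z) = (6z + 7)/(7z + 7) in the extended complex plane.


Step 1: Fixed points satisfy T(z) = z
Step 2: 7z^2 + z - 7 = 0
Step 3: Discriminant = 1^2 - 4*7*(-7) = 197
Step 4: Number of fixed points = 2

2


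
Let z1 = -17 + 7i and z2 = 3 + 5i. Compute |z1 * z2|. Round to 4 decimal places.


Step 1: |z1| = sqrt((-17)^2 + 7^2) = sqrt(338)
Step 2: |z2| = sqrt(3^2 + 5^2) = sqrt(34)
Step 3: |z1*z2| = |z1|*|z2| = sqrt(338) * sqrt(34) = sqrt(338 * 34) = sqrt(11492)
Step 4: = 107.2007

107.2007


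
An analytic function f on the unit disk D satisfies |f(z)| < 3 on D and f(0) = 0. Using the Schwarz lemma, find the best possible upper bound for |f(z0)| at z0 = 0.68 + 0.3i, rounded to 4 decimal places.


Step 1: g = f/3 maps D -> D with g(0) = 0, so by the Schwarz lemma |g(z)| <= |z|, i.e. |f(z)| <= 3|z|; this is sharp (f(z) = 3z).
Step 2: |z0|^2 = 0.68^2 + 0.3^2 = 0.5524
Step 3: |z0| = sqrt(0.5524) = 0.743236
Step 4: Best bound = 3 * |z0| = 3 * 0.743236 = 2.2297

2.2297


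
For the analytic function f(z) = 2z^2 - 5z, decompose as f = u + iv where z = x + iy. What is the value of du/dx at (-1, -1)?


Step 1: f(z) = 2(x+iy)^2 - 5(x+iy) + 0
Step 2: u = 2(x^2 - y^2) - 5x + 0
Step 3: u_x = 4x - 5
Step 4: At (-1, -1): u_x = -4 - 5 = -9

-9


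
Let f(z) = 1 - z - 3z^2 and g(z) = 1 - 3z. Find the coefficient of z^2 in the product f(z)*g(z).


Step 1: z^2 term in f*g comes from: (1)*(0) + (-z)*(-3z) + (-3z^2)*(1)
Step 2: = 0 + 3 - 3
Step 3: = 0

0


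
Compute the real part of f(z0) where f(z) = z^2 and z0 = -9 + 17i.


Step 1: z0 = -9 + 17i
Step 2: z0^2 = (-9)^2 - 17^2 - 306i
Step 3: real part = 81 - 289 = -208

-208


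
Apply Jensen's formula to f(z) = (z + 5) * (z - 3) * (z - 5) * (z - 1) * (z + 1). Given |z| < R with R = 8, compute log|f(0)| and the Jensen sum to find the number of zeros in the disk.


Jensen's formula: (1/2pi)*integral log|f(Re^it)|dt = log|f(0)| + sum_{|a_k|<R} log(R/|a_k|)
Step 1: f(0) = 5 * (-3) * (-5) * (-1) * 1 = -75
Step 2: log|f(0)| = log|-5| + log|3| + log|5| + log|1| + log|-1| = 4.3175
Step 3: Zeros inside |z| < 8: -5, 3, 5, 1, -1
Step 4: Jensen sum = log(8/5) + log(8/3) + log(8/5) + log(8/1) + log(8/1) = 6.0797
Step 5: n(R) = number of terms in the Jensen sum = count of zeros inside |z| < 8 = 5

5


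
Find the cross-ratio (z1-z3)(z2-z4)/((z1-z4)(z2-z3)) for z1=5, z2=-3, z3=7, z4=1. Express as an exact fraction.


Step 1: (z1-z3)(z2-z4) = (-2) * (-4) = 8
Step 2: (z1-z4)(z2-z3) = 4 * (-10) = -40
Step 3: Cross-ratio = -8/40 = -1/5

-1/5


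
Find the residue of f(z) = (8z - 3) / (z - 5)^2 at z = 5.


Step 1: Pole of order 2 at z = 5
Step 2: Res = lim d/dz [(z - 5)^2 * f(z)] as z -> 5
Step 3: (z - 5)^2 * f(z) = 8z - 3
Step 4: d/dz[8z - 3] = 8

8


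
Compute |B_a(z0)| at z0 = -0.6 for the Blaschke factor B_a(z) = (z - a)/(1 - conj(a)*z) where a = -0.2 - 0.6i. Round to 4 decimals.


Step 1: Numerator z0 - a = -0.6 - (-0.2 - 0.6i) = -0.4 + 0.6i
Step 2: Denominator 1 - conj(a)*z0 = 1 - (-0.2 + 0.6i)*(-0.6) = 0.88 + 0.36i
Step 3: |z0 - a|^2 = (-0.4)^2 + 0.6^2 = 0.52; |1 - conj(a)*z0|^2 = 0.88^2 + 0.36^2 = 0.904
Step 4: |B_a(-0.6)| = sqrt(0.52 / 0.904) = sqrt(0.575221)
Step 5: = 0.7584

0.7584


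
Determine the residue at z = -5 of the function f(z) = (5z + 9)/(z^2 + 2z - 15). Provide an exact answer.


Step 1: Q(z) = z^2 + 2z - 15 = (z + 5)(z - 3)
Step 2: Q'(z) = 2z + 2
Step 3: Q'(-5) = -8, P(-5) = -16
Step 4: Res = P(-5)/Q'(-5) = -16/(-8) = 2

2


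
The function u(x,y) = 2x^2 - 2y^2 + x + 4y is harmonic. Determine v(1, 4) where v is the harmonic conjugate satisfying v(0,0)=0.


Step 1: v_x = -u_y = 4y - 4
Step 2: v_y = u_x = 4x + 1
Step 3: v = 4xy - 4x + y + C
Step 4: v(0,0) = 0 => C = 0
Step 5: v(1, 4) = 16

16


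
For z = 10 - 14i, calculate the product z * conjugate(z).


Step 1: conj(z) = 10 + 14i
Step 2: z * conj(z) = 10^2 + (-14)^2
Step 3: = 100 + 196 = 296

296


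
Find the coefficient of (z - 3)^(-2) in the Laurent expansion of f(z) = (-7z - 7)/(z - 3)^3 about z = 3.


Step 1: Write the numerator in powers of (z - 3): -7z - 7 = -7(z - 3) + (-7*3 - 7) = -7(z - 3) - 28
Step 2: Divide by (z - 3)^3: f(z) = -28(z - 3)^(-3) - 7(z - 3)^(-2)
Step 3: This finite sum is the Laurent series of f about z = 3.
Step 4: Coefficient of (z - 3)^(-2) = coefficient of (z - 3) in the re-centred numerator = -7

-7


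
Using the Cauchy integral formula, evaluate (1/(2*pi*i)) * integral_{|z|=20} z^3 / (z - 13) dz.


Step 1: f(z) = z^3, a = 13 is inside |z| = 20
Step 2: By Cauchy integral formula: (1/(2pi*i)) * integral = f(a)
Step 3: f(13) = 13^3 = 2197

2197


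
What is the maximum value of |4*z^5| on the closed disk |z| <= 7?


Step 1: On |z| = 7, |f(z)| = 4 * |z|^5 = 4 * 7^5
Step 2: By maximum modulus principle, maximum is on boundary.
Step 3: Maximum = 4 * 16807 = 67228

67228


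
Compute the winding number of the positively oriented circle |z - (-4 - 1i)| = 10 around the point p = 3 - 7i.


Step 1: Center c = (-4, -1), radius = 10
Step 2: |p - c|^2 = 7^2 + (-6)^2 = 85
Step 3: r^2 = 100
Step 4: |p-c| < r so winding number = 1

1


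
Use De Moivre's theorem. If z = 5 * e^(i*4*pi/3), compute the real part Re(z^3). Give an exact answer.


Step 1: By De Moivre's theorem, z^3 = 5^3 * e^(i*3*4*pi/3) = 125 * (cos(4*pi) + i*sin(4*pi))
Step 2: |z|^3 = 5^3 = 125
Step 3: Reduce the angle mod 2*pi: 4*pi - 4*pi = 0
Step 4: cos(0) = 1
Step 5: Re(z^3) = 125 * 1 = 125

125


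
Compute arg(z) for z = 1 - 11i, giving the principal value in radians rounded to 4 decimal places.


Step 1: z = 1 - 11i
Step 2: arg(z) = atan2(-11, 1)
Step 3: arg(z) = -1.4801

-1.4801


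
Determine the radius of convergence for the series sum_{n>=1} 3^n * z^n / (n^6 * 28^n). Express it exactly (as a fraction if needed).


Step 1: General term a_n = 3^n / (n^6 * 28^n)
Step 2: By the root test, |a_n|^(1/n) = 3 / (n^(6/n) * 28) -> 3/28 as n -> infinity (since n^(6/n) -> 1)
Step 3: R = 1/lim|a_n|^(1/n) = 28/3

28/3


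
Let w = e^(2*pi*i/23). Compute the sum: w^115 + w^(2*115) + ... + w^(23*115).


Step 1: The sum sum_{j=1}^{n} w^(k*j) equals n if n | k, else 0.
Step 2: Here n = 23, k = 115
Step 3: Does n divide k? 23 | 115 -> True
Step 4: Sum = 23

23


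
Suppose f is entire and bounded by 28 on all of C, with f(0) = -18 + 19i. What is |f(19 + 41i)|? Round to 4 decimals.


Step 1: By Liouville's theorem, a bounded entire function is constant.
Step 2: f(z) = f(0) = -18 + 19i for all z.
Step 3: |f(w)| = |-18 + 19i| = sqrt(324 + 361)
Step 4: = 26.1725

26.1725


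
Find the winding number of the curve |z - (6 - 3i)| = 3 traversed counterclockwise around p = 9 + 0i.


Step 1: Center c = (6, -3), radius = 3
Step 2: |p - c|^2 = 3^2 + 3^2 = 18
Step 3: r^2 = 9
Step 4: |p-c| > r so winding number = 0

0


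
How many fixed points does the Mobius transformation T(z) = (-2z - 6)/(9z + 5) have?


Step 1: Fixed points satisfy T(z) = z
Step 2: 9z^2 + 7z + 6 = 0
Step 3: Discriminant = 7^2 - 4*9*6 = -167
Step 4: Number of fixed points = 2

2


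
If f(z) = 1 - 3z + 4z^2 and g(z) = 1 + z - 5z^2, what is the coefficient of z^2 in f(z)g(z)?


Step 1: z^2 term in f*g comes from: (1)*(-5z^2) + (-3z)*(z) + (4z^2)*(1)
Step 2: = -5 - 3 + 4
Step 3: = -4

-4


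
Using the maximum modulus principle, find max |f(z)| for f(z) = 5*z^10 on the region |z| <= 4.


Step 1: On |z| = 4, |f(z)| = 5 * |z|^10 = 5 * 4^10
Step 2: By maximum modulus principle, maximum is on boundary.
Step 3: Maximum = 5 * 1048576 = 5242880

5242880


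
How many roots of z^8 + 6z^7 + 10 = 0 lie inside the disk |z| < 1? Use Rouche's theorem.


Step 1: On |z| = 1 the three terms have sizes |z^8| = 1^8 = 1, |6z^7| = 6*1^7 = 6, |10| = 10
Step 2: The dominant term is g(z) = 10; let h(z) = z^8 + 6z^7 so f = g + h
Step 3: On |z| = 1: |g| = 10 and |h| <= 1 + 6 = 7
Step 4: Since 10 > 7, |h| < |g| on |z| = 1, so by Rouche f has the same number of zeros as g inside |z| < 1
Step 5: g(z) = 10 is a nonzero constant with no zeros inside |z| < 1. Answer = 0

0


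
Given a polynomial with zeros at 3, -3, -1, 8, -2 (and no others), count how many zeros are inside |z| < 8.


Step 1: Check each root:
  z = 3: |3| = 3 < 8
  z = -3: |-3| = 3 < 8
  z = -1: |-1| = 1 < 8
  z = 8: |8| = 8 >= 8
  z = -2: |-2| = 2 < 8
Step 2: Count = 4

4


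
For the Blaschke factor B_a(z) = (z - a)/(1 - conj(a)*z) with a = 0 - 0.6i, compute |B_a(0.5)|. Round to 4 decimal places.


Step 1: Numerator z0 - a = 0.5 - (0 - 0.6i) = 0.5 + 0.6i
Step 2: Denominator 1 - conj(a)*z0 = 1 - (0 + 0.6i)*0.5 = 1 - 0.3i
Step 3: |z0 - a|^2 = 0.5^2 + 0.6^2 = 0.61; |1 - conj(a)*z0|^2 = 1^2 + (-0.3)^2 = 1.09
Step 4: |B_a(0.5)| = sqrt(0.61 / 1.09) = sqrt(0.559633)
Step 5: = 0.7481

0.7481


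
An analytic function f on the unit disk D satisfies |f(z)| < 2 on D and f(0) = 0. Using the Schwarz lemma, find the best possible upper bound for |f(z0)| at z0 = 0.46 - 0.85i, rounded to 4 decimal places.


Step 1: g = f/2 maps D -> D with g(0) = 0, so by the Schwarz lemma |g(z)| <= |z|, i.e. |f(z)| <= 2|z|; this is sharp (f(z) = 2z).
Step 2: |z0|^2 = 0.46^2 + (-0.85)^2 = 0.9341
Step 3: |z0| = sqrt(0.9341) = 0.966488
Step 4: Best bound = 2 * |z0| = 2 * 0.966488 = 1.933

1.933


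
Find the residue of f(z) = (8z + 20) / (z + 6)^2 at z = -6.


Step 1: Pole of order 2 at z = -6
Step 2: Res = lim d/dz [(z + 6)^2 * f(z)] as z -> -6
Step 3: (z + 6)^2 * f(z) = 8z + 20
Step 4: d/dz[8z + 20] = 8

8


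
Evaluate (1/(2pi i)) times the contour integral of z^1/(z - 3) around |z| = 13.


Step 1: f(z) = z^1, a = 3 is inside |z| = 13
Step 2: By Cauchy integral formula: (1/(2pi*i)) * integral = f(a)
Step 3: f(3) = 3^1 = 3

3


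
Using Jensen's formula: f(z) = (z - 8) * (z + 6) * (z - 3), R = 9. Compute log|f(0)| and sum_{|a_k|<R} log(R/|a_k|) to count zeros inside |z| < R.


Jensen's formula: (1/2pi)*integral log|f(Re^it)|dt = log|f(0)| + sum_{|a_k|<R} log(R/|a_k|)
Step 1: f(0) = (-8) * 6 * (-3) = 144
Step 2: log|f(0)| = log|8| + log|-6| + log|3| = 4.9698
Step 3: Zeros inside |z| < 9: 8, -6, 3
Step 4: Jensen sum = log(9/8) + log(9/6) + log(9/3) = 1.6219
Step 5: n(R) = number of terms in the Jensen sum = count of zeros inside |z| < 9 = 3

3


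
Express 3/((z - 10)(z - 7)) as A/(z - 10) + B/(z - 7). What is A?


Step 1: Multiply both sides by (z - 10) and set z = 10
Step 2: A = 3 / (10 - 7)
Step 3: A = 3 / 3
Step 4: A = 1

1


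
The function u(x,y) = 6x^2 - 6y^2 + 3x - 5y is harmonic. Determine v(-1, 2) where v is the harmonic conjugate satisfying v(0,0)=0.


Step 1: v_x = -u_y = 12y + 5
Step 2: v_y = u_x = 12x + 3
Step 3: v = 12xy + 5x + 3y + C
Step 4: v(0,0) = 0 => C = 0
Step 5: v(-1, 2) = -23

-23


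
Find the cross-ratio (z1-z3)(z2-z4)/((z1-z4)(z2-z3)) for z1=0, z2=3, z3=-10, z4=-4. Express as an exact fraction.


Step 1: (z1-z3)(z2-z4) = 10 * 7 = 70
Step 2: (z1-z4)(z2-z3) = 4 * 13 = 52
Step 3: Cross-ratio = 70/52 = 35/26

35/26


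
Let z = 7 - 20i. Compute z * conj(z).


Step 1: conj(z) = 7 + 20i
Step 2: z * conj(z) = 7^2 + (-20)^2
Step 3: = 49 + 400 = 449

449


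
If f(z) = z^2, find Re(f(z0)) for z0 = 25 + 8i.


Step 1: z0 = 25 + 8i
Step 2: z0^2 = 25^2 - 8^2 + 400i
Step 3: real part = 625 - 64 = 561

561


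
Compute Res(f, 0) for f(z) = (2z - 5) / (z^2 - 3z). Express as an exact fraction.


Step 1: Q(z) = z^2 - 3z = (z)(z - 3)
Step 2: Q'(z) = 2z - 3
Step 3: Q'(0) = -3, P(0) = -5
Step 4: Res = P(0)/Q'(0) = -5/(-3) = 5/3

5/3


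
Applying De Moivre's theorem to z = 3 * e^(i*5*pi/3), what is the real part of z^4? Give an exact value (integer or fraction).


Step 1: By De Moivre's theorem, z^4 = 3^4 * e^(i*4*5*pi/3) = 81 * (cos(20*pi/3) + i*sin(20*pi/3))
Step 2: |z|^4 = 3^4 = 81
Step 3: Reduce the angle mod 2*pi: 20*pi/3 - 6*pi = 2*pi/3
Step 4: cos(2*pi/3) = -1/2
Step 5: Re(z^4) = 81 * (-1/2) = -81/2

-81/2


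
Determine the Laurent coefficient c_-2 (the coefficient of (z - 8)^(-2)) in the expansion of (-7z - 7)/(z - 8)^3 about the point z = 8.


Step 1: Write the numerator in powers of (z - 8): -7z - 7 = -7(z - 8) + (-7*8 - 7) = -7(z - 8) - 63
Step 2: Divide by (z - 8)^3: f(z) = -63(z - 8)^(-3) - 7(z - 8)^(-2)
Step 3: This finite sum is the Laurent series of f about z = 8.
Step 4: Coefficient of (z - 8)^(-2) = coefficient of (z - 8) in the re-centred numerator = -7

-7


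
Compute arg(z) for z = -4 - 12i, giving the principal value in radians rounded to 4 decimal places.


Step 1: z = -4 - 12i
Step 2: arg(z) = atan2(-12, -4)
Step 3: arg(z) = -1.8925

-1.8925


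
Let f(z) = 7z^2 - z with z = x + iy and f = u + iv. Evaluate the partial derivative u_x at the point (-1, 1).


Step 1: f(z) = 7(x+iy)^2 - (x+iy) + 0
Step 2: u = 7(x^2 - y^2) - x + 0
Step 3: u_x = 14x - 1
Step 4: At (-1, 1): u_x = -14 - 1 = -15

-15


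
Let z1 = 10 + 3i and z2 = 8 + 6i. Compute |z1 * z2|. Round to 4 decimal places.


Step 1: |z1| = sqrt(10^2 + 3^2) = sqrt(109)
Step 2: |z2| = sqrt(8^2 + 6^2) = sqrt(100)
Step 3: |z1*z2| = |z1|*|z2| = sqrt(109) * sqrt(100) = sqrt(109 * 100) = sqrt(10900)
Step 4: = 104.4031

104.4031


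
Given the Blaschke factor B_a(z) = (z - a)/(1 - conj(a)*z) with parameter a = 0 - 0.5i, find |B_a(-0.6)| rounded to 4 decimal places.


Step 1: Numerator z0 - a = -0.6 - (0 - 0.5i) = -0.6 + 0.5i
Step 2: Denominator 1 - conj(a)*z0 = 1 - (0 + 0.5i)*(-0.6) = 1 + 0.3i
Step 3: |z0 - a|^2 = (-0.6)^2 + 0.5^2 = 0.61; |1 - conj(a)*z0|^2 = 1^2 + 0.3^2 = 1.09
Step 4: |B_a(-0.6)| = sqrt(0.61 / 1.09) = sqrt(0.559633)
Step 5: = 0.7481

0.7481


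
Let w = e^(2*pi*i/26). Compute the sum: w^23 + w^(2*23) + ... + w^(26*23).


Step 1: The sum sum_{j=1}^{n} w^(k*j) equals n if n | k, else 0.
Step 2: Here n = 26, k = 23
Step 3: Does n divide k? 26 | 23 -> False
Step 4: Sum = 0

0


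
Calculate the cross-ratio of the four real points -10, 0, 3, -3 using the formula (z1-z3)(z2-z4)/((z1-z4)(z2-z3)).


Step 1: (z1-z3)(z2-z4) = (-13) * 3 = -39
Step 2: (z1-z4)(z2-z3) = (-7) * (-3) = 21
Step 3: Cross-ratio = -39/21 = -13/7

-13/7


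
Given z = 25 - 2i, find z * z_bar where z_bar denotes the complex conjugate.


Step 1: conj(z) = 25 + 2i
Step 2: z * conj(z) = 25^2 + (-2)^2
Step 3: = 625 + 4 = 629

629


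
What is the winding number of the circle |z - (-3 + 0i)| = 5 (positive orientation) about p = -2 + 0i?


Step 1: Center c = (-3, 0), radius = 5
Step 2: |p - c|^2 = 1^2 + 0^2 = 1
Step 3: r^2 = 25
Step 4: |p-c| < r so winding number = 1

1


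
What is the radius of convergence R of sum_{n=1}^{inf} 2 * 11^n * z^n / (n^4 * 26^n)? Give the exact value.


Step 1: General term a_n = 2 * 11^n / (n^4 * 26^n)
Step 2: By the root test, |a_n|^(1/n) = 2^(1/n) * 11 / (n^(4/n) * 26) -> 11/26 as n -> infinity (since 2^(1/n) -> 1 and n^(4/n) -> 1)
Step 3: R = 1/lim|a_n|^(1/n) = 26/11

26/11


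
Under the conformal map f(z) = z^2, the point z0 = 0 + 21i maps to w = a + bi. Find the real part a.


Step 1: z0 = 0 + 21i
Step 2: z0^2 = 0^2 - 21^2 + 0i
Step 3: real part = 0 - 441 = -441

-441


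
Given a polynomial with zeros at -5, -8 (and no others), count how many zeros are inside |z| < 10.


Step 1: Check each root:
  z = -5: |-5| = 5 < 10
  z = -8: |-8| = 8 < 10
Step 2: Count = 2

2


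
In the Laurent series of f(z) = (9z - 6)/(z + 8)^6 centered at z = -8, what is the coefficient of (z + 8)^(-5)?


Step 1: Write the numerator in powers of (z + 8): 9z - 6 = 9(z + 8) + (9*(-8) - 6) = 9(z + 8) - 78
Step 2: Divide by (z + 8)^6: f(z) = -78(z + 8)^(-6) + 9(z + 8)^(-5)
Step 3: This finite sum is the Laurent series of f about z = -8.
Step 4: Coefficient of (z + 8)^(-5) = coefficient of (z + 8) in the re-centred numerator = 9

9


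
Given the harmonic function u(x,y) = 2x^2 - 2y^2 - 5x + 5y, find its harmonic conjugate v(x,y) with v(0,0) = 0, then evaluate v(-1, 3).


Step 1: v_x = -u_y = 4y - 5
Step 2: v_y = u_x = 4x - 5
Step 3: v = 4xy - 5x - 5y + C
Step 4: v(0,0) = 0 => C = 0
Step 5: v(-1, 3) = -22

-22


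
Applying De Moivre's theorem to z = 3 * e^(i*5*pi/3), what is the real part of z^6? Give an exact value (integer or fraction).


Step 1: By De Moivre's theorem, z^6 = 3^6 * e^(i*6*5*pi/3) = 729 * (cos(10*pi) + i*sin(10*pi))
Step 2: |z|^6 = 3^6 = 729
Step 3: Reduce the angle mod 2*pi: 10*pi - 10*pi = 0
Step 4: cos(0) = 1
Step 5: Re(z^6) = 729 * 1 = 729

729


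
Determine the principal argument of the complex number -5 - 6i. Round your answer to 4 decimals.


Step 1: z = -5 - 6i
Step 2: arg(z) = atan2(-6, -5)
Step 3: arg(z) = -2.2655

-2.2655


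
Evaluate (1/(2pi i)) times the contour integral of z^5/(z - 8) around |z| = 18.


Step 1: f(z) = z^5, a = 8 is inside |z| = 18
Step 2: By Cauchy integral formula: (1/(2pi*i)) * integral = f(a)
Step 3: f(8) = 8^5 = 32768

32768


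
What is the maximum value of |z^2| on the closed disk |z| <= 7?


Step 1: On |z| = 7, |f(z)| = |z|^2 = 7^2
Step 2: By maximum modulus principle, maximum is on boundary.
Step 3: Maximum = 49 = 49

49


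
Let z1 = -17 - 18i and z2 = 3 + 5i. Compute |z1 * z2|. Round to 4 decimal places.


Step 1: |z1| = sqrt((-17)^2 + (-18)^2) = sqrt(613)
Step 2: |z2| = sqrt(3^2 + 5^2) = sqrt(34)
Step 3: |z1*z2| = |z1|*|z2| = sqrt(613) * sqrt(34) = sqrt(613 * 34) = sqrt(20842)
Step 4: = 144.3676

144.3676


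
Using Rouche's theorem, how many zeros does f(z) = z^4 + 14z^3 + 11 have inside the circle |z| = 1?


Step 1: On |z| = 1 the three terms have sizes |z^4| = 1^4 = 1, |14z^3| = 14*1^3 = 14, |11| = 11
Step 2: The dominant term is g(z) = 14z^3; let h(z) = z^4 + 11 so f = g + h
Step 3: On |z| = 1: |g| = 14 and |h| <= 1 + 11 = 12
Step 4: Since 14 > 12, |h| < |g| on |z| = 1, so by Rouche f has the same number of zeros as g inside |z| < 1
Step 5: g(z) = 14z^3 has 3 zeros (at the origin, multiplicity 3) inside |z| < 1. Answer = 3

3


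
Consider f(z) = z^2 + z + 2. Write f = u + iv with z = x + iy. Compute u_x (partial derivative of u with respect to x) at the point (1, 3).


Step 1: f(z) = (x+iy)^2 + (x+iy) + 2
Step 2: u = (x^2 - y^2) + x + 2
Step 3: u_x = 2x + 1
Step 4: At (1, 3): u_x = 2 + 1 = 3

3


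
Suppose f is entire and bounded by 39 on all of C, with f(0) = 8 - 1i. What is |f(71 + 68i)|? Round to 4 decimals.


Step 1: By Liouville's theorem, a bounded entire function is constant.
Step 2: f(z) = f(0) = 8 - 1i for all z.
Step 3: |f(w)| = |8 - 1i| = sqrt(64 + 1)
Step 4: = 8.0623

8.0623


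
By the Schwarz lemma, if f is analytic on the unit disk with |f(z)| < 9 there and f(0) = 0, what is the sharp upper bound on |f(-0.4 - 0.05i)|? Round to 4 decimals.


Step 1: g = f/9 maps D -> D with g(0) = 0, so by the Schwarz lemma |g(z)| <= |z|, i.e. |f(z)| <= 9|z|; this is sharp (f(z) = 9z).
Step 2: |z0|^2 = (-0.4)^2 + (-0.05)^2 = 0.1625
Step 3: |z0| = sqrt(0.1625) = 0.403113
Step 4: Best bound = 9 * |z0| = 9 * 0.403113 = 3.628

3.628


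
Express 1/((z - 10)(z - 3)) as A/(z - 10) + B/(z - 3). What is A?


Step 1: Multiply both sides by (z - 10) and set z = 10
Step 2: A = 1 / (10 - 3)
Step 3: A = 1 / 7
Step 4: A = 1/7

1/7


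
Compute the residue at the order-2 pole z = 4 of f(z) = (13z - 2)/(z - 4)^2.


Step 1: Pole of order 2 at z = 4
Step 2: Res = lim d/dz [(z - 4)^2 * f(z)] as z -> 4
Step 3: (z - 4)^2 * f(z) = 13z - 2
Step 4: d/dz[13z - 2] = 13

13


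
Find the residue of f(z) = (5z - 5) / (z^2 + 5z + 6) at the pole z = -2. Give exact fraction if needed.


Step 1: Q(z) = z^2 + 5z + 6 = (z + 2)(z + 3)
Step 2: Q'(z) = 2z + 5
Step 3: Q'(-2) = 1, P(-2) = -15
Step 4: Res = P(-2)/Q'(-2) = -15/1 = -15

-15


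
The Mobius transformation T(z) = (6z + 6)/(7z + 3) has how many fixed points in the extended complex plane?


Step 1: Fixed points satisfy T(z) = z
Step 2: 7z^2 - 3z - 6 = 0
Step 3: Discriminant = (-3)^2 - 4*7*(-6) = 177
Step 4: Number of fixed points = 2

2


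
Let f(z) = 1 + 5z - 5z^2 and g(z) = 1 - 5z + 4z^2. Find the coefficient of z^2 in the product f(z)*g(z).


Step 1: z^2 term in f*g comes from: (1)*(4z^2) + (5z)*(-5z) + (-5z^2)*(1)
Step 2: = 4 - 25 - 5
Step 3: = -26

-26


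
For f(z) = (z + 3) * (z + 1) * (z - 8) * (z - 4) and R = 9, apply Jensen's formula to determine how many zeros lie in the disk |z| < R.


Jensen's formula: (1/2pi)*integral log|f(Re^it)|dt = log|f(0)| + sum_{|a_k|<R} log(R/|a_k|)
Step 1: f(0) = 3 * 1 * (-8) * (-4) = 96
Step 2: log|f(0)| = log|-3| + log|-1| + log|8| + log|4| = 4.5643
Step 3: Zeros inside |z| < 9: -3, -1, 8, 4
Step 4: Jensen sum = log(9/3) + log(9/1) + log(9/8) + log(9/4) = 4.2246
Step 5: n(R) = number of terms in the Jensen sum = count of zeros inside |z| < 9 = 4

4


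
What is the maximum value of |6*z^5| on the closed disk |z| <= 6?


Step 1: On |z| = 6, |f(z)| = 6 * |z|^5 = 6 * 6^5
Step 2: By maximum modulus principle, maximum is on boundary.
Step 3: Maximum = 6 * 7776 = 46656

46656


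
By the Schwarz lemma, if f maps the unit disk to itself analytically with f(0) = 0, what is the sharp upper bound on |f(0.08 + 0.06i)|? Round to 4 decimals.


Step 1: Schwarz lemma: if f: D -> D is analytic with f(0) = 0, then |f(z)| <= |z| for all z in D, and this is sharp (f(z) = z).
Step 2: |z0|^2 = 0.08^2 + 0.06^2 = 0.01
Step 3: |z0| = sqrt(0.01) = 0.1
Step 4: Best bound = |z0| = 0.1

0.1


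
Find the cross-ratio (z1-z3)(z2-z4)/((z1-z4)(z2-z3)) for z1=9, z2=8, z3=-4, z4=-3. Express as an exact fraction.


Step 1: (z1-z3)(z2-z4) = 13 * 11 = 143
Step 2: (z1-z4)(z2-z3) = 12 * 12 = 144
Step 3: Cross-ratio = 143/144 = 143/144

143/144


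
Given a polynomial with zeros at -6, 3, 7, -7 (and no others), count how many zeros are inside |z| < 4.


Step 1: Check each root:
  z = -6: |-6| = 6 >= 4
  z = 3: |3| = 3 < 4
  z = 7: |7| = 7 >= 4
  z = -7: |-7| = 7 >= 4
Step 2: Count = 1

1


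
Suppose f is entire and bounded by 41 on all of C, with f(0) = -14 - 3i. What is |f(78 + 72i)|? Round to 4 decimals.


Step 1: By Liouville's theorem, a bounded entire function is constant.
Step 2: f(z) = f(0) = -14 - 3i for all z.
Step 3: |f(w)| = |-14 - 3i| = sqrt(196 + 9)
Step 4: = 14.3178

14.3178


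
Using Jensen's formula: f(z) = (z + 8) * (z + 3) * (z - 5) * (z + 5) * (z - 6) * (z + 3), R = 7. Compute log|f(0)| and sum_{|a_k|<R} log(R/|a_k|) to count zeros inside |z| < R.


Jensen's formula: (1/2pi)*integral log|f(Re^it)|dt = log|f(0)| + sum_{|a_k|<R} log(R/|a_k|)
Step 1: f(0) = 8 * 3 * (-5) * 5 * (-6) * 3 = 10800
Step 2: log|f(0)| = log|-8| + log|-3| + log|5| + log|-5| + log|6| + log|-3| = 9.2873
Step 3: Zeros inside |z| < 7: -3, 5, -5, 6, -3
Step 4: Jensen sum = log(7/3) + log(7/5) + log(7/5) + log(7/6) + log(7/3) = 2.5217
Step 5: n(R) = number of terms in the Jensen sum = count of zeros inside |z| < 7 = 5

5


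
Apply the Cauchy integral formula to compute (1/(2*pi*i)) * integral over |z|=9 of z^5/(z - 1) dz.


Step 1: f(z) = z^5, a = 1 is inside |z| = 9
Step 2: By Cauchy integral formula: (1/(2pi*i)) * integral = f(a)
Step 3: f(1) = 1^5 = 1

1


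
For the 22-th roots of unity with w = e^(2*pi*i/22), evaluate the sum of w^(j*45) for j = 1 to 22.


Step 1: The sum sum_{j=1}^{n} w^(k*j) equals n if n | k, else 0.
Step 2: Here n = 22, k = 45
Step 3: Does n divide k? 22 | 45 -> False
Step 4: Sum = 0

0


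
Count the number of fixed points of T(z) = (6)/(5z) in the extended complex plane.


Step 1: Fixed points satisfy T(z) = z
Step 2: 5z^2 - 6 = 0
Step 3: Discriminant = 0^2 - 4*5*(-6) = 120
Step 4: Number of fixed points = 2

2


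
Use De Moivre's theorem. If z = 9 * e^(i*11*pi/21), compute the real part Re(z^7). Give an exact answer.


Step 1: By De Moivre's theorem, z^7 = 9^7 * e^(i*7*11*pi/21) = 4782969 * (cos(11*pi/3) + i*sin(11*pi/3))
Step 2: |z|^7 = 9^7 = 4782969
Step 3: Reduce the angle mod 2*pi: 11*pi/3 - 2*pi = 5*pi/3
Step 4: cos(5*pi/3) = 1/2
Step 5: Re(z^7) = 4782969 * 1/2 = 4782969/2

4782969/2


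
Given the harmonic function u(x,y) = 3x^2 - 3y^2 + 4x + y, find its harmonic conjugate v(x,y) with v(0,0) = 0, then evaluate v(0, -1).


Step 1: v_x = -u_y = 6y - 1
Step 2: v_y = u_x = 6x + 4
Step 3: v = 6xy - x + 4y + C
Step 4: v(0,0) = 0 => C = 0
Step 5: v(0, -1) = -4

-4


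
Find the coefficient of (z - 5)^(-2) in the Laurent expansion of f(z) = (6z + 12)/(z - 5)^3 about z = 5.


Step 1: Write the numerator in powers of (z - 5): 6z + 12 = 6(z - 5) + (6*5 + 12) = 6(z - 5) + 42
Step 2: Divide by (z - 5)^3: f(z) = 42(z - 5)^(-3) + 6(z - 5)^(-2)
Step 3: This finite sum is the Laurent series of f about z = 5.
Step 4: Coefficient of (z - 5)^(-2) = coefficient of (z - 5) in the re-centred numerator = 6

6


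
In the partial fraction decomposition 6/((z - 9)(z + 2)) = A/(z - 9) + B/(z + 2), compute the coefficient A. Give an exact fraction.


Step 1: Multiply both sides by (z - 9) and set z = 9
Step 2: A = 6 / (9 + 2)
Step 3: A = 6 / 11
Step 4: A = 6/11

6/11


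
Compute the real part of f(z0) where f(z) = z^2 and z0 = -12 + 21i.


Step 1: z0 = -12 + 21i
Step 2: z0^2 = (-12)^2 - 21^2 - 504i
Step 3: real part = 144 - 441 = -297

-297


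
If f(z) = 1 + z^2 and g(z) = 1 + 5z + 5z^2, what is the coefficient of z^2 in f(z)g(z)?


Step 1: z^2 term in f*g comes from: (1)*(5z^2) + (0)*(5z) + (z^2)*(1)
Step 2: = 5 + 0 + 1
Step 3: = 6

6


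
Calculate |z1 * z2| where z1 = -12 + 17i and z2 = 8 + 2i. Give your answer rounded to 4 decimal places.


Step 1: |z1| = sqrt((-12)^2 + 17^2) = sqrt(433)
Step 2: |z2| = sqrt(8^2 + 2^2) = sqrt(68)
Step 3: |z1*z2| = |z1|*|z2| = sqrt(433) * sqrt(68) = sqrt(433 * 68) = sqrt(29444)
Step 4: = 171.5925

171.5925


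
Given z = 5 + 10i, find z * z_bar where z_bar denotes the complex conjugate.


Step 1: conj(z) = 5 - 10i
Step 2: z * conj(z) = 5^2 + 10^2
Step 3: = 25 + 100 = 125

125


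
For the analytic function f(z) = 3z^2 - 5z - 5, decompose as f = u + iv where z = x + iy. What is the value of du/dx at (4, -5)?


Step 1: f(z) = 3(x+iy)^2 - 5(x+iy) - 5
Step 2: u = 3(x^2 - y^2) - 5x - 5
Step 3: u_x = 6x - 5
Step 4: At (4, -5): u_x = 24 - 5 = 19

19


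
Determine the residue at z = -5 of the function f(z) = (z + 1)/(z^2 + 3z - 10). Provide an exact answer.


Step 1: Q(z) = z^2 + 3z - 10 = (z + 5)(z - 2)
Step 2: Q'(z) = 2z + 3
Step 3: Q'(-5) = -7, P(-5) = -4
Step 4: Res = P(-5)/Q'(-5) = -4/(-7) = 4/7

4/7


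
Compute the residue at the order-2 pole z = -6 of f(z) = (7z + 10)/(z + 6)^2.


Step 1: Pole of order 2 at z = -6
Step 2: Res = lim d/dz [(z + 6)^2 * f(z)] as z -> -6
Step 3: (z + 6)^2 * f(z) = 7z + 10
Step 4: d/dz[7z + 10] = 7

7


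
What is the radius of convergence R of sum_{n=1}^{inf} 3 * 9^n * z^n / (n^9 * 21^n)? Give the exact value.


Step 1: General term a_n = 3 * 9^n / (n^9 * 21^n)
Step 2: By the root test, |a_n|^(1/n) = 3^(1/n) * 9 / (n^(9/n) * 21) -> 9/21 as n -> infinity (since 3^(1/n) -> 1 and n^(9/n) -> 1)
Step 3: R = 1/lim|a_n|^(1/n) = 21/9 = 7/3

7/3


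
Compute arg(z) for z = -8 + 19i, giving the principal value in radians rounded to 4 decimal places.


Step 1: z = -8 + 19i
Step 2: arg(z) = atan2(19, -8)
Step 3: arg(z) = 1.9693

1.9693


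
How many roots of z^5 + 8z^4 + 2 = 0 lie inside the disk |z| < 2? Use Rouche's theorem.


Step 1: On |z| = 2 the three terms have sizes |z^5| = 2^5 = 32, |8z^4| = 8*2^4 = 128, |2| = 2
Step 2: The dominant term is g(z) = 8z^4; let h(z) = z^5 + 2 so f = g + h
Step 3: On |z| = 2: |g| = 128 and |h| <= 32 + 2 = 34
Step 4: Since 128 > 34, |h| < |g| on |z| = 2, so by Rouche f has the same number of zeros as g inside |z| < 2
Step 5: g(z) = 8z^4 has 4 zeros (at the origin, multiplicity 4) inside |z| < 2. Answer = 4

4


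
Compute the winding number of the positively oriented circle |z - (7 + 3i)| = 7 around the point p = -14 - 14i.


Step 1: Center c = (7, 3), radius = 7
Step 2: |p - c|^2 = (-21)^2 + (-17)^2 = 730
Step 3: r^2 = 49
Step 4: |p-c| > r so winding number = 0

0


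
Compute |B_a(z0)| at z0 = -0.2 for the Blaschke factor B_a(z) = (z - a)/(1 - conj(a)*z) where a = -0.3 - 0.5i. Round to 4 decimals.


Step 1: Numerator z0 - a = -0.2 - (-0.3 - 0.5i) = 0.1 + 0.5i
Step 2: Denominator 1 - conj(a)*z0 = 1 - (-0.3 + 0.5i)*(-0.2) = 0.94 + 0.1i
Step 3: |z0 - a|^2 = 0.1^2 + 0.5^2 = 0.26; |1 - conj(a)*z0|^2 = 0.94^2 + 0.1^2 = 0.8936
Step 4: |B_a(-0.2)| = sqrt(0.26 / 0.8936) = sqrt(0.290958)
Step 5: = 0.5394

0.5394


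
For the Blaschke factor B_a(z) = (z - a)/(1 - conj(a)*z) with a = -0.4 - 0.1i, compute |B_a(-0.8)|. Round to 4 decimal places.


Step 1: Numerator z0 - a = -0.8 - (-0.4 - 0.1i) = -0.4 + 0.1i
Step 2: Denominator 1 - conj(a)*z0 = 1 - (-0.4 + 0.1i)*(-0.8) = 0.68 + 0.08i
Step 3: |z0 - a|^2 = (-0.4)^2 + 0.1^2 = 0.17; |1 - conj(a)*z0|^2 = 0.68^2 + 0.08^2 = 0.4688
Step 4: |B_a(-0.8)| = sqrt(0.17 / 0.4688) = sqrt(0.362628)
Step 5: = 0.6022

0.6022


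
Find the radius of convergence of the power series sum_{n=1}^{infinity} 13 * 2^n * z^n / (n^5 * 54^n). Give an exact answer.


Step 1: General term a_n = 13 * 2^n / (n^5 * 54^n)
Step 2: By the root test, |a_n|^(1/n) = 13^(1/n) * 2 / (n^(5/n) * 54) -> 2/54 as n -> infinity (since 13^(1/n) -> 1 and n^(5/n) -> 1)
Step 3: R = 1/lim|a_n|^(1/n) = 54/2 = 27

27


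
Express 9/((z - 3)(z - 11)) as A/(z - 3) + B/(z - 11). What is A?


Step 1: Multiply both sides by (z - 3) and set z = 3
Step 2: A = 9 / (3 - 11)
Step 3: A = 9 / (-8)
Step 4: A = -9/8

-9/8


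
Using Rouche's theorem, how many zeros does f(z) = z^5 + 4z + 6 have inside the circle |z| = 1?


Step 1: On |z| = 1 the three terms have sizes |z^5| = 1^5 = 1, |4z| = 4*1 = 4, |6| = 6
Step 2: The dominant term is g(z) = 6; let h(z) = z^5 + 4z so f = g + h
Step 3: On |z| = 1: |g| = 6 and |h| <= 1 + 4 = 5
Step 4: Since 6 > 5, |h| < |g| on |z| = 1, so by Rouche f has the same number of zeros as g inside |z| < 1
Step 5: g(z) = 6 is a nonzero constant with no zeros inside |z| < 1. Answer = 0

0


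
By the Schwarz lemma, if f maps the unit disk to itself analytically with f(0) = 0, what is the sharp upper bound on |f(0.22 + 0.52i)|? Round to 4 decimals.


Step 1: Schwarz lemma: if f: D -> D is analytic with f(0) = 0, then |f(z)| <= |z| for all z in D, and this is sharp (f(z) = z).
Step 2: |z0|^2 = 0.22^2 + 0.52^2 = 0.3188
Step 3: |z0| = sqrt(0.3188) = 0.564624
Step 4: Best bound = |z0| = 0.5646

0.5646


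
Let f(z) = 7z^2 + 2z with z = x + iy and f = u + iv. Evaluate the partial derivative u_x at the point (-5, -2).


Step 1: f(z) = 7(x+iy)^2 + 2(x+iy) + 0
Step 2: u = 7(x^2 - y^2) + 2x + 0
Step 3: u_x = 14x + 2
Step 4: At (-5, -2): u_x = -70 + 2 = -68

-68


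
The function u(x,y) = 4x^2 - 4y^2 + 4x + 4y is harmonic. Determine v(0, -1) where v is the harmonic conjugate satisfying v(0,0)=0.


Step 1: v_x = -u_y = 8y - 4
Step 2: v_y = u_x = 8x + 4
Step 3: v = 8xy - 4x + 4y + C
Step 4: v(0,0) = 0 => C = 0
Step 5: v(0, -1) = -4

-4


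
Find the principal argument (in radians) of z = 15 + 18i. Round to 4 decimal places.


Step 1: z = 15 + 18i
Step 2: arg(z) = atan2(18, 15)
Step 3: arg(z) = 0.8761

0.8761


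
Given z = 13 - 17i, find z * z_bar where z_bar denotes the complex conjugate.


Step 1: conj(z) = 13 + 17i
Step 2: z * conj(z) = 13^2 + (-17)^2
Step 3: = 169 + 289 = 458

458


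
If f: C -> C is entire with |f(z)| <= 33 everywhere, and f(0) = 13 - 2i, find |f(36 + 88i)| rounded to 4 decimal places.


Step 1: By Liouville's theorem, a bounded entire function is constant.
Step 2: f(z) = f(0) = 13 - 2i for all z.
Step 3: |f(w)| = |13 - 2i| = sqrt(169 + 4)
Step 4: = 13.1529

13.1529


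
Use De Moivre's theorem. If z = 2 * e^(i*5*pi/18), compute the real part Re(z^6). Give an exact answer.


Step 1: By De Moivre's theorem, z^6 = 2^6 * e^(i*6*5*pi/18) = 64 * (cos(5*pi/3) + i*sin(5*pi/3))
Step 2: |z|^6 = 2^6 = 64
Step 3: The angle 5*pi/3 already lies in [0, 2*pi)
Step 4: cos(5*pi/3) = 1/2
Step 5: Re(z^6) = 64 * 1/2 = 32

32
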